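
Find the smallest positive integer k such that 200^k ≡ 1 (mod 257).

128

The order of 200 must divide p − 1 = 256 = 2^8.
Divisors: 1, 2, 4, 8, 16, 32, 64, 128, 256.
Check each in increasing order: 200^1 ≡ 200;  200^2 ≡ 165;  200^4 ≡ 240;  200^8 ≡ 32;  200^16 ≡ 253;  200^32 ≡ 16;  200^64 ≡ 256;  200^128 ≡ 1.
Smallest exponent giving 1 is 128.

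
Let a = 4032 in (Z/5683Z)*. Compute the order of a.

The order of 4032 must divide p − 1 = 5682 = 2 · 3 · 947.
Divisors: 1, 2, 3, 6, 947, 1894, 2841, 5682.
Check each in increasing order: 4032^1 ≡ 4032;  4032^2 ≡ 3644;  4032^3 ≡ 2053;  4032^6 ≡ 3706;  4032^947 ≡ 1.
Smallest exponent giving 1 is 947.

947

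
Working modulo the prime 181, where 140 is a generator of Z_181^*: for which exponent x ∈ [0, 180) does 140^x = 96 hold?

17

Baby-step giant-step with m = ceil(sqrt(180)) = 14.
Baby table (140^j mod 181 for j=0..13):
  0:1  1:140  2:52  3:40  4:170  5:89  6:152  7:103
  8:121  9:107  10:138  11:134  12:117  13:90
Giant step factor: 140^(-14) ≡ 106 (mod 181).
Scan 96·106^i mod 181 for i = 0, 1, …:
  i=0: 96   i=1: 40
Match at i=1, j=3: x = 1·14 + 3 = 17.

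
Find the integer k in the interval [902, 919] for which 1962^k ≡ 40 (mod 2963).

904

Compute 1962^902 mod 2963 = 2741, then multiply by 1962 repeatedly:
  1962^902=2741  1962^903=2960  1962^904=40
Found 40 at exponent 904.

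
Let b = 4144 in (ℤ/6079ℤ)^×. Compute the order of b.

The order of 4144 must divide p − 1 = 6078 = 2 · 3 · 1013.
Divisors: 1, 2, 3, 6, 1013, 2026, 3039, 6078.
Check each in increasing order: 4144^1 ≡ 4144;  4144^2 ≡ 5640;  4144^3 ≡ 4484;  4144^6 ≡ 3003;  4144^1013 ≡ 1553;  4144^2026 ≡ 4525;  4144^3039 ≡ 1.
Smallest exponent giving 1 is 3039.

3039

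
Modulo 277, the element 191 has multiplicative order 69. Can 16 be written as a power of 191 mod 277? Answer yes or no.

yes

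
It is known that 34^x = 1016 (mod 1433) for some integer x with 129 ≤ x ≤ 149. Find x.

132

Compute 34^129 mod 1433 = 544, then multiply by 34 repeatedly:
  34^129=544  34^130=1300  34^131=1210  34^132=1016
Found 1016 at exponent 132.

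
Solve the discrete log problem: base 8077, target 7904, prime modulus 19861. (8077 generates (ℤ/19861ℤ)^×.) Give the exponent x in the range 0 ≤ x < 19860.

Baby-step giant-step with m = ceil(sqrt(19860)) = 141.
Baby table (8077^j mod 19861 for j=0..140):
  0:1  1:8077  2:14405  3:3447  4:16158  5:1535  6:4931  7:6382
  8:8119  9:16002  10:12627  11:2044  12:4897  13:9818  14:14874  15:17970
  16:19363  17:9437  18:15992  19:11301  20:16882  21:10149  22:7126  23:19385
  24:8382  25:15126  26:7691  27:14860  28:4197  29:16303  30:901  31:8251
  32:9672  33:7431  34:245  35:12626  36:13828  37:10353  38:6371  39:18577
  40:16435  41:14432  42:3055  43:7873  44:15160  45:4255  46:8105  47:2229
  48:9567  49:13369  50:17017  51:8189  52:5423  53:8066  54:5002  55:3880
  56:17963  57:2546  58:7907  59:11724  60:17361  61:6137  62:15354  63:2174
  64:2274  65:15534  66:6181  67:13244  68:442  69:14915  70:11490  71:14138
  72:11737  73:3196  74:14653  75:582  76:13618  77:2368  78:193  79:9703
  80:19486  81:9858  82:317  83:18201  84:18216  85:344  86:17809  87:9931
  88:13969  89:17133  90:11654  91:8079  92:10698  93:12396  94:3191  95:13990
  96:8001  97:16244  98:1022  99:12379  100:4909  101:7437  102:8985  103:19612
  104:14649  105:7996  106:15581  107:8441  108:15005  109:3563  110:19623  111:4191
  112:7563  113:13776  114:7430  115:12029  116:18082  117:10381  118:14056  119:4836
  120:13646  121:10053  122:6313  123:6914  124:15107  125:13116  126:19219  127:18148
  128:7216  129:11458  130:13867  131:7580  132:12058  133:13983  134:11045  135:14714
  136:16615  137:18439  138:14025  139:12642  140:4033
Giant step factor: 8077^(-141) ≡ 9863 (mod 19861).
Scan 7904·9863^i mod 19861 for i = 0, 1, …:
  i=0: 7904   i=1: 2727   i=2: 4607   i=3: 16734
  i=4: 2532   i=5: 7839   i=6: 17045   i=7: 11331
  i=8: 19667   i=9: 13095     …   i=25: 14975
  i=26: 12029
Match at i=26, j=115: x = 26·141 + 115 = 3781.

3781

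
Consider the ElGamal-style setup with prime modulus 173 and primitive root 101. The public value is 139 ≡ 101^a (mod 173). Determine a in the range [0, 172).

36

Baby-step giant-step with m = ceil(sqrt(172)) = 14.
Baby table (101^j mod 173 for j=0..13):
  0:1  1:101  2:167  3:86  4:36  5:3  6:130  7:155
  8:85  9:108  10:9  11:44  12:119  13:82
Giant step factor: 101^(-14) ≡ 55 (mod 173).
Scan 139·55^i mod 173 for i = 0, 1, …:
  i=0: 139   i=1: 33   i=2: 85
Match at i=2, j=8: a = 2·14 + 8 = 36.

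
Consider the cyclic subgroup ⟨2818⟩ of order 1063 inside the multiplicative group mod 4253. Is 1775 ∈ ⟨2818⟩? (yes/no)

1775 ∈ ⟨2818⟩ iff 1775^1063 ≡ 1 (mod 4253), since |⟨2818⟩| = 1063.
1775^1063 mod 4253 = 4252.
Since 4252 ≠ 1, 1775 does not lie in the subgroup.

no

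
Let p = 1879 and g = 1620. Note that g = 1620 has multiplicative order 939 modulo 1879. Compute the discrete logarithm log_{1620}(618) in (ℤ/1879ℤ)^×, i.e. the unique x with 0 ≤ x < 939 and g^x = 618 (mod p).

679

Baby-step giant-step with m = ceil(sqrt(939)) = 31.
Baby table (1620^j mod 1879 for j=0..30):
  0:1  1:1620  2:1316  3:1134  4:1297  5:418  6:720  7:1420
  8:504  9:994  10:1856  11:320  12:1675  13:224  14:233  15:1660
  16:351  17:1162  18:1561  19:1565  20:529  21:156  22:934  23:485
  24:278  25:1279  26:1322  27:1459  28:1677  29:1585  30:986
Giant step factor: 1620^(-31) ≡ 1669 (mod 1879).
Scan 618·1669^i mod 1879 for i = 0, 1, …:
  i=0: 618   i=1: 1750   i=2: 784   i=3: 712
  i=4: 800   i=5: 1110   i=6: 1775   i=7: 1171
  i=8: 239   i=9: 543     …   i=20: 1361
  i=21: 1677
Match at i=21, j=28: x = 21·31 + 28 = 679.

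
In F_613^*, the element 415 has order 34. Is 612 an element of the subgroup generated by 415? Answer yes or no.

yes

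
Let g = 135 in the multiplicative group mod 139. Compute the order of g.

138

The order of 135 must divide p − 1 = 138 = 2 · 3 · 23.
Divisors: 1, 2, 3, 6, 23, 46, 69, 138.
Check each in increasing order: 135^1 ≡ 135;  135^2 ≡ 16;  135^3 ≡ 75;  135^6 ≡ 65;  135^23 ≡ 43;  135^46 ≡ 42;  135^69 ≡ 138;  135^138 ≡ 1.
Smallest exponent giving 1 is 138.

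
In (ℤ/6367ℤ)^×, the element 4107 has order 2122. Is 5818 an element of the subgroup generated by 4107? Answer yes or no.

5818 ∈ ⟨4107⟩ iff 5818^2122 ≡ 1 (mod 6367), since |⟨4107⟩| = 2122.
5818^2122 mod 6367 = 1.
Since 1 = 1, 5818 lies in the subgroup.

yes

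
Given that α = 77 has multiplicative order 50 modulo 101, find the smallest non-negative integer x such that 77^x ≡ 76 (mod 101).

9

Successive powers of 77 modulo 101:
  77^0=1  77^1=77  77^2=71  77^3=13  77^4=92  77^5=14
  77^6=68  77^7=85  77^8=81  77^9=76
So 77^9 ≡ 76 (mod 101), giving x = 9.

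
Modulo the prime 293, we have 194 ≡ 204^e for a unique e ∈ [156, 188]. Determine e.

161

Compute 204^156 mod 293 = 206, then multiply by 204 repeatedly:
  204^156=206  204^157=125  204^158=9  204^159=78  204^160=90
  204^161=194
Found 194 at exponent 161.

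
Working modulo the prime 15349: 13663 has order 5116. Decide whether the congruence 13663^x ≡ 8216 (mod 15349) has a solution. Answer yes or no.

no

8216 ∈ ⟨13663⟩ iff 8216^5116 ≡ 1 (mod 15349), since |⟨13663⟩| = 5116.
8216^5116 mod 15349 = 8801.
Since 8801 ≠ 1, 8216 does not lie in the subgroup.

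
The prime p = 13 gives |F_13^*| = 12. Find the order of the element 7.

12

The order of 7 must divide p − 1 = 12 = 2^2 · 3.
Divisors: 1, 2, 3, 4, 6, 12.
Check each in increasing order: 7^1 ≡ 7;  7^2 ≡ 10;  7^3 ≡ 5;  7^4 ≡ 9;  7^6 ≡ 12;  7^12 ≡ 1.
Smallest exponent giving 1 is 12.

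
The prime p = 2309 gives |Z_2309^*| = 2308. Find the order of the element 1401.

The order of 1401 must divide p − 1 = 2308 = 2^2 · 577.
Divisors: 1, 2, 4, 577, 1154, 2308.
Check each in increasing order: 1401^1 ≡ 1401;  1401^2 ≡ 151;  1401^4 ≡ 2020;  1401^577 ≡ 1621;  1401^1154 ≡ 2308;  1401^2308 ≡ 1.
Smallest exponent giving 1 is 2308.

2308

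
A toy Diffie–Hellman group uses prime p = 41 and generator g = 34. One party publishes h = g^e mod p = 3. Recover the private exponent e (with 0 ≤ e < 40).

Successive powers of 34 modulo 41:
  34^0=1  34^1=34  34^2=8  34^3=26  34^4=23  34^5=3
So 34^5 ≡ 3 (mod 41), giving e = 5.

5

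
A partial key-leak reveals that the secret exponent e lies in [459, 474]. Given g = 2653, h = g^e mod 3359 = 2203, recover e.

461

Compute 2653^459 mod 3359 = 1081, then multiply by 2653 repeatedly:
  2653^459=1081  2653^460=2666  2653^461=2203
Found 2203 at exponent 461.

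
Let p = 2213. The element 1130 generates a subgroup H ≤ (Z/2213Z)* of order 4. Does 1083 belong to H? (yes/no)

yes

1083 ∈ ⟨1130⟩ iff 1083^4 ≡ 1 (mod 2213), since |⟨1130⟩| = 4.
1083^4 mod 2213 = 1.
Since 1 = 1, 1083 lies in the subgroup.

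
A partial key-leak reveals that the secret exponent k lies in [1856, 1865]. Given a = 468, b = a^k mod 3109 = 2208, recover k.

1865

Compute 468^1856 mod 3109 = 271, then multiply by 468 repeatedly:
  468^1856=271  468^1857=2468  468^1858=1585  468^1859=1838  468^1860=2100
  468^1861=356  468^1862=1831  468^1863=1933  468^1864=3034  468^1865=2208
Found 2208 at exponent 1865.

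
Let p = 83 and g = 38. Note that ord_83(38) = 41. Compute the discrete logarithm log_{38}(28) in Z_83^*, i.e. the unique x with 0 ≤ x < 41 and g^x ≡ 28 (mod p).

Baby-step giant-step with m = ceil(sqrt(41)) = 7.
Baby table (38^j mod 83 for j=0..6):
  0:1  1:38  2:33  3:9  4:10  5:48  6:81
Giant step factor: 38^(-7) ≡ 12 (mod 83).
Scan 28·12^i mod 83 for i = 0, 1, …:
  i=0: 28   i=1: 4   i=2: 48
Match at i=2, j=5: x = 2·7 + 5 = 19.

19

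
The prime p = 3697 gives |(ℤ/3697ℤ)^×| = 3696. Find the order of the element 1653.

The order of 1653 must divide p − 1 = 3696 = 2^4 · 3 · 7 · 11.
Divisors: 1, 2, 3, 4, 6, 7, 8, 11, 12, 14, 16, 21, 22, 24, 28, 33, 42, 44, 48, 56, 66, 77, 84, 88, 112, 132, 154, 168, 176, 231, 264, 308, 336, 462, 528, 616, 924, 1232, 1848, 3696.
Check each in increasing order: 1653^1 ≡ 1653;  1653^2 ≡ 326;  1653^3 ≡ 2813;  1653^4 ≡ 2760;  1653^6 ≡ 1389;  1653^7 ≡ 180;  1653^8 ≡ 1780;  1653^11 ≡ 1402;  1653^12 ≡ 3184;  1653^14 ≡ 2824;  1653^16 ≡ 71;  1653^21 ≡ 1831;  1653^22 ≡ 2497;  1653^24 ≡ 682;  1653^28 ≡ 547;  1653^33 ≡ 3432;  1653^42 ≡ 3079;  1653^44 ≡ 1867;  1653^48 ≡ 2999;  1653^56 ≡ 3449;  1653^66 ≡ 3679;  1653^77 ≡ 643;  1653^84 ≡ 1133;  1653^88 ≡ 3115;  1653^112 ≡ 2352;  1653^132 ≡ 324;  1653^154 ≡ 3082;  1653^168 ≡ 830;  1653^176 ≡ 2297;  1653^231 ≡ 134;  1653^264 ≡ 1460;  1653^308 ≡ 1131;  1653^336 ≡ 1258;  1653^462 ≡ 3168;  1653^528 ≡ 2128;  1653^616 ≡ 3696;  1653^924 ≡ 2566;  1653^1232 ≡ 1.
Smallest exponent giving 1 is 1232.

1232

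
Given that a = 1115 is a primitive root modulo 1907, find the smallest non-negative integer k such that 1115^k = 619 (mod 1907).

1852

Baby-step giant-step with m = ceil(sqrt(1906)) = 44.
Baby table (1115^j mod 1907 for j=0..43):
  0:1  1:1115  2:1768  3:1389  4:251  5:1443  6:1344  7:1565
  8:70  9:1770  10:1712  11:1880  12:407  13:1846  14:637  15:851
  16:1086  17:1852  18:1606  19:17  20:1792  21:1451  22:729  23:453
  24:1647  25:1871  26:1814  27:1190  28:1485  29:499  30:1448  31:1198
  32:870  33:1294  34:1118  35:1299  36:972  37:604  38:289  39:1859
  40:1783  41:951  42:73  43:1301
Giant step factor: 1115^(-44) ≡ 1343 (mod 1907).
Scan 619·1343^i mod 1907 for i = 0, 1, …:
  i=0: 619   i=1: 1772   i=2: 1767   i=3: 773
  i=4: 731   i=5: 1535   i=6: 38   i=7: 1452
  i=8: 1082   i=9: 1899     …   i=41: 855
  i=42: 251
Match at i=42, j=4: k = 42·44 + 4 = 1852.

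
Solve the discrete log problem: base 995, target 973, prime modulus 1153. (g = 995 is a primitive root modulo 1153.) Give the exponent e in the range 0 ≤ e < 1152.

Baby-step giant-step with m = ceil(sqrt(1152)) = 34.
Baby table (995^j mod 1153 for j=0..33):
  0:1  1:995  2:751  3:101  4:184  5:906  6:977  7:136
  8:419  9:672  10:1053  11:811  12:998  13:277  14:48  15:487
  16:305  17:236  18:761  19:827  20:776  21:763  22:511  23:1125
  24:965  25:879  26:631  27:613  28:1151  29:316  30:804  31:951
  32:785  33:494
Giant step factor: 995^(-34) ≡ 416 (mod 1153).
Scan 973·416^i mod 1153 for i = 0, 1, …:
  i=0: 973   i=1: 65   i=2: 521   i=3: 1125
Match at i=3, j=23: e = 3·34 + 23 = 125.

125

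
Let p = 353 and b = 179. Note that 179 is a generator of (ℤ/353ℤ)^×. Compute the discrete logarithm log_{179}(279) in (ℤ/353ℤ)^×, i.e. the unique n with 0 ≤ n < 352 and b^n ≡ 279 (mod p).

207

Baby-step giant-step with m = ceil(sqrt(352)) = 19.
Baby table (179^j mod 353 for j=0..18):
  0:1  1:179  2:271  3:148  4:17  5:219  6:18  7:45
  8:289  9:193  10:306  11:59  12:324  13:104  14:260  15:297
  16:213  17:3  18:184
Giant step factor: 179^(-19) ≡ 33 (mod 353).
Scan 279·33^i mod 353 for i = 0, 1, …:
  i=0: 279   i=1: 29   i=2: 251   i=3: 164
  i=4: 117   i=5: 331   i=6: 333   i=7: 46
  i=8: 106   i=9: 321   i=10: 3
Match at i=10, j=17: n = 10·19 + 17 = 207.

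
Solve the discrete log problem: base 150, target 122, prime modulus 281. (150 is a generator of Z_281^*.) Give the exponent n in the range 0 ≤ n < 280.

Baby-step giant-step with m = ceil(sqrt(280)) = 17.
Baby table (150^j mod 281 for j=0..16):
  0:1  1:150  2:20  3:190  4:119  5:147  6:132  7:130
  8:111  9:71  10:253  11:15  12:2  13:19  14:40  15:99
  16:238
Giant step factor: 150^(-17) ≡ 173 (mod 281).
Scan 122·173^i mod 281 for i = 0, 1, …:
  i=0: 122   i=1: 31   i=2: 24   i=3: 218
  i=4: 60   i=5: 264   i=6: 150
Match at i=6, j=1: n = 6·17 + 1 = 103.

103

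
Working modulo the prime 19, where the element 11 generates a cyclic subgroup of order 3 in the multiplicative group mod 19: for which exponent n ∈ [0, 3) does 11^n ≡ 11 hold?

Successive powers of 11 modulo 19:
  11^0=1  11^1=11
So 11^1 ≡ 11 (mod 19), giving n = 1.

1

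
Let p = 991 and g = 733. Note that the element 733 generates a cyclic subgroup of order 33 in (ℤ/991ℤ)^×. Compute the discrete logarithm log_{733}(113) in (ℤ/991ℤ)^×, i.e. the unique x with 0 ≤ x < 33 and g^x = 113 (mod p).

Successive powers of 733 modulo 991:
  733^0=1  733^1=733  733^2=167  733^3=518  733^4=141  733^5=289
  733^6=754  733^7=695  733^8=61  733^9=118  733^10=277  733^11=877
  733^12=673  733^13=782  733^14=408  733^15=773  733^16=748  733^17=261
  733^18=50  733^19=974  733^20=422  733^21=134  733^22=113
So 733^22 ≡ 113 (mod 991), giving x = 22.

22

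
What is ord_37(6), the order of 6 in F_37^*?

4

The order of 6 must divide p − 1 = 36 = 2^2 · 3^2.
Divisors: 1, 2, 3, 4, 6, 9, 12, 18, 36.
Check each in increasing order: 6^1 ≡ 6;  6^2 ≡ 36;  6^3 ≡ 31;  6^4 ≡ 1.
Smallest exponent giving 1 is 4.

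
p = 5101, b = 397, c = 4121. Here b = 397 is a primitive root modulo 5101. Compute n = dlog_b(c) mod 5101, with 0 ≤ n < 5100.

354

Baby-step giant-step with m = ceil(sqrt(5100)) = 72.
Baby table (397^j mod 5101 for j=0..71):
  0:1  1:397  2:4579  3:1907  4:2131  5:4342  6:4737  7:3421
  8:1271  9:4689  10:4769  11:822  12:4971  13:4501  14:1547  15:2039
  16:3525  17:1751  18:1411  19:4158  20:3103  21:2550  22:2352  23:261
  24:1597  25:1485  26:2930  27:182  28:840  29:1915  30:206  31:166
  32:4690  33:65  34:300  35:1777  36:1531  37:788  38:1675  39:1845
  40:3022  41:999  42:3826  43:3925  44:2420  45:1752  46:1808  47:3636
  48:5010  49:4681  50:1593  51:4998  52:5018  53:2756  54:2518  55:4951
  56:1662  57:1785  58:4707  59:1713  60:1628  61:3590  62:2051  63:3188
  64:588  65:3891  66:4225  67:4197  68:3283  69:2596  70:210  71:1754
Giant step factor: 397^(-72) ≡ 3021 (mod 5101).
Scan 4121·3021^i mod 5101 for i = 0, 1, …:
  i=0: 4121   i=1: 3101   i=2: 2685   i=3: 795
  i=4: 4225
Match at i=4, j=66: n = 4·72 + 66 = 354.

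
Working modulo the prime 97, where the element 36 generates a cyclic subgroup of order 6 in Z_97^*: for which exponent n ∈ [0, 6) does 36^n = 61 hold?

4

Successive powers of 36 modulo 97:
  36^0=1  36^1=36  36^2=35  36^3=96  36^4=61
So 36^4 ≡ 61 (mod 97), giving n = 4.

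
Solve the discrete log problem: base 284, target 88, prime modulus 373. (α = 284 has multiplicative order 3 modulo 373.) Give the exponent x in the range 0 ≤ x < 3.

2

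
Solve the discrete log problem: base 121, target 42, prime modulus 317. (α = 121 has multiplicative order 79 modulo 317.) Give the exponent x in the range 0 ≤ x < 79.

68

Baby-step giant-step with m = ceil(sqrt(79)) = 9.
Baby table (121^j mod 317 for j=0..8):
  0:1  1:121  2:59  3:165  4:311  5:225  6:280  7:278
  8:36
Giant step factor: 121^(-9) ≡ 259 (mod 317).
Scan 42·259^i mod 317 for i = 0, 1, …:
  i=0: 42   i=1: 100   i=2: 223   i=3: 63
  i=4: 150   i=5: 176   i=6: 253   i=7: 225
Match at i=7, j=5: x = 7·9 + 5 = 68.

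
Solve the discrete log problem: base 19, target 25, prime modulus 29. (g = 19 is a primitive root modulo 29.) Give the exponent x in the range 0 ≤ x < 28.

8

Successive powers of 19 modulo 29:
  19^0=1  19^1=19  19^2=13  19^3=15  19^4=24  19^5=21
  19^6=22  19^7=12  19^8=25
So 19^8 ≡ 25 (mod 29), giving x = 8.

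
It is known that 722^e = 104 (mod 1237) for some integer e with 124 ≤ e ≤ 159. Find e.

156

Compute 722^124 mod 1237 = 626, then multiply by 722 repeatedly:
  722^124=626  722^125=467  722^126=710  722^127=502  722^128=3
  722^129=929  722^130=284  722^131=943  722^132=496  722^133=619
  722^134=361  722^135=872  722^136=1188  722^137=495  722^138=1134
  722^139=1091  722^140=970  722^141=198  722^142=701  722^143=189
  722^144=388  722^145=574  722^146=33  722^147=323  722^148=650
  722^149=477  722^150=508  722^151=624  722^152=260  722^153=933
  722^154=698  722^155=497  722^156=104
Found 104 at exponent 156.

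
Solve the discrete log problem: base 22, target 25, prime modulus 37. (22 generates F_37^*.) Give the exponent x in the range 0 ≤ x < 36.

34

Successive powers of 22 modulo 37:
  22^0=1  22^1=22  22^2=3  22^3=29  22^4=9  22^5=13
  22^6=27  22^7=2  22^8=7  22^9=6  22^10=21  22^11=18
  22^12=26  22^13=17  22^14=4  22^15=14  22^16=12  22^17=5
  22^18=36  22^19=15  22^20=34  22^21=8  22^22=28  22^23=24
  22^24=10  22^25=35  22^26=30  22^27=31  22^28=16  22^29=19
  22^30=11  22^31=20  22^32=33  22^33=23  22^34=25
So 22^34 ≡ 25 (mod 37), giving x = 34.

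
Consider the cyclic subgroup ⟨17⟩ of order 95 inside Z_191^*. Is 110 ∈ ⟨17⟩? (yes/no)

no

110 ∈ ⟨17⟩ iff 110^95 ≡ 1 (mod 191), since |⟨17⟩| = 95.
110^95 mod 191 = 190.
Since 190 ≠ 1, 110 does not lie in the subgroup.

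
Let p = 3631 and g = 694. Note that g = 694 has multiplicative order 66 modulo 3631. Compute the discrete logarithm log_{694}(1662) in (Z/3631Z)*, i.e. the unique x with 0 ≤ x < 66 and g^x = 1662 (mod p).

Successive powers of 694 modulo 3631:
  694^0=1  694^1=694  694^2=2344  694^3=48  694^4=633  694^5=3582
  694^6=2304  694^7=1336  694^8=1279  694^9=1662
So 694^9 ≡ 1662 (mod 3631), giving x = 9.

9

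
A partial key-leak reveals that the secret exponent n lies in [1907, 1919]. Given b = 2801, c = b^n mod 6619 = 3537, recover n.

Compute 2801^1907 mod 6619 = 4310, then multiply by 2801 repeatedly:
  2801^1907=4310  2801^1908=5873  2801^1909=2058  2801^1910=5928  2801^1911=3876
  2801^1912=1516  2801^1913=3537
Found 3537 at exponent 1913.

1913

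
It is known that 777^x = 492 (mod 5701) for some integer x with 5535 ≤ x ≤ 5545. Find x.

5540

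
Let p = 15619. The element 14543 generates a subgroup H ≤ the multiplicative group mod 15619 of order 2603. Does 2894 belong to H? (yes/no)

yes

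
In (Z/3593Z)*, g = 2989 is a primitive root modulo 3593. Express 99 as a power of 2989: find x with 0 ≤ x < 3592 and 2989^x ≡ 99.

2995

Baby-step giant-step with m = ceil(sqrt(3592)) = 60.
Baby table (2989^j mod 3593 for j=0..59):
  0:1  1:2989  2:1923  3:2640  4:732  5:3404  6:2773  7:3039
  8:467  9:1779  10:3384  11:481  12:509  13:1562  14:1511  15:3571
  16:2509  17:810  18:3001  19:1861  20:565  21:75  22:1409  23:505
  24:385  25:1005  26:197  27:3174  28:1566  29:2688  30:484  31:2290
  32:145  33:2245  34:2174  35:1942  36:1943  37:1339  38:3262  39:2309
  40:3041  41:2852  42:2032  43:1478  44:1945  45:131  46:3515  47:403
  48:912  49:2474  50:392  51:370  52:2879  53:96  54:3097  55:1365
  56:1930  57:2005  58:3414  59:326
Giant step factor: 2989^(-60) ≡ 2931 (mod 3593).
Scan 99·2931^i mod 3593 for i = 0, 1, …:
  i=0: 99   i=1: 2729   i=2: 681   i=3: 1896
  i=4: 2398   i=5: 630   i=6: 3321   i=7: 414
  i=8: 2593   i=9: 888     …   i=48: 405
  i=49: 1365
Match at i=49, j=55: x = 49·60 + 55 = 2995.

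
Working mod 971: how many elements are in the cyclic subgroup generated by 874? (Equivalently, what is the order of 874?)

970

The order of 874 must divide p − 1 = 970 = 2 · 5 · 97.
Divisors: 1, 2, 5, 10, 97, 194, 485, 970.
Check each in increasing order: 874^1 ≡ 874;  874^2 ≡ 670;  874^5 ≡ 224;  874^10 ≡ 655;  874^97 ≡ 168;  874^194 ≡ 65;  874^485 ≡ 970;  874^970 ≡ 1.
Smallest exponent giving 1 is 970.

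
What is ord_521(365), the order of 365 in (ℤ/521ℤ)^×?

The order of 365 must divide p − 1 = 520 = 2^3 · 5 · 13.
Divisors: 1, 2, 4, 5, 8, 10, 13, 20, 26, 40, 52, 65, 104, 130, 260, 520.
Check each in increasing order: 365^1 ≡ 365;  365^2 ≡ 370;  365^4 ≡ 398;  365^5 ≡ 432;  365^8 ≡ 20;  365^10 ≡ 106;  365^13 ≡ 304;  365^20 ≡ 295;  365^26 ≡ 199;  365^40 ≡ 18;  365^52 ≡ 5;  365^65 ≡ 478;  365^104 ≡ 25;  365^130 ≡ 286;  365^260 ≡ 520;  365^520 ≡ 1.
Smallest exponent giving 1 is 520.

520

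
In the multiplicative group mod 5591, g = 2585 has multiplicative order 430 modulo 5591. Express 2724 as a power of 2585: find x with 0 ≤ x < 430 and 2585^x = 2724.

354

Baby-step giant-step with m = ceil(sqrt(430)) = 21.
Baby table (2585^j mod 5591 for j=0..20):
  0:1  1:2585  2:980  3:577  4:4339  5:769  6:3060  7:4426
  8:2024  9:4455  10:4306  11:4920  12:4266  13:2158  14:4203  15:1442
  16:3964  17:4228  18:4566  19:509  20:1880
Giant step factor: 2585^(-21) ≡ 2752 (mod 5591).
Scan 2724·2752^i mod 5591 for i = 0, 1, …:
  i=0: 2724   i=1: 4508   i=2: 5178   i=3: 3988
  i=4: 5434   i=5: 4034   i=6: 3433   i=7: 4417
  i=8: 750   i=9: 921     …   i=15: 859
  i=16: 4566
Match at i=16, j=18: x = 16·21 + 18 = 354.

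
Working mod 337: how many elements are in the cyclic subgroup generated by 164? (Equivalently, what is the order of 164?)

28

The order of 164 must divide p − 1 = 336 = 2^4 · 3 · 7.
Divisors: 1, 2, 3, 4, 6, 7, 8, 12, 14, 16, 21, 24, 28, 42, 48, 56, 84, 112, 168, 336.
Check each in increasing order: 164^1 ≡ 164;  164^2 ≡ 273;  164^3 ≡ 288;  164^4 ≡ 52;  164^6 ≡ 42;  164^7 ≡ 148;  164^8 ≡ 8;  164^12 ≡ 79;  164^14 ≡ 336;  164^16 ≡ 64;  164^21 ≡ 189;  164^24 ≡ 175;  164^28 ≡ 1.
Smallest exponent giving 1 is 28.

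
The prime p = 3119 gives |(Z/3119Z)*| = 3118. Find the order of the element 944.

The order of 944 must divide p − 1 = 3118 = 2 · 1559.
Divisors: 1, 2, 1559, 3118.
Check each in increasing order: 944^1 ≡ 944;  944^2 ≡ 2221;  944^1559 ≡ 3118;  944^3118 ≡ 1.
Smallest exponent giving 1 is 3118.

3118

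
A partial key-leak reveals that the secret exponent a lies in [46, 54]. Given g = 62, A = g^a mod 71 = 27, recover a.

Compute 62^46 mod 71 = 4, then multiply by 62 repeatedly:
  62^46=4  62^47=35  62^48=40  62^49=66  62^50=45
  62^51=21  62^52=24  62^53=68  62^54=27
Found 27 at exponent 54.

54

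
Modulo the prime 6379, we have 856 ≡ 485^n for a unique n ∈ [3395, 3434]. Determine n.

3399

Compute 485^3395 mod 6379 = 3212, then multiply by 485 repeatedly:
  485^3395=3212  485^3396=1344  485^3397=1182  485^3398=5539  485^3399=856
Found 856 at exponent 3399.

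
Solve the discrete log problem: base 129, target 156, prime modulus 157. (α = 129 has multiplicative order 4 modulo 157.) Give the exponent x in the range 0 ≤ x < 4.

Successive powers of 129 modulo 157:
  129^0=1  129^1=129  129^2=156
So 129^2 ≡ 156 (mod 157), giving x = 2.

2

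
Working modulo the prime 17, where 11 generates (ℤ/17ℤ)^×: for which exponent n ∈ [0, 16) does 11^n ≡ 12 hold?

11

Successive powers of 11 modulo 17:
  11^0=1  11^1=11  11^2=2  11^3=5  11^4=4  11^5=10
  11^6=8  11^7=3  11^8=16  11^9=6  11^10=15  11^11=12
So 11^11 ≡ 12 (mod 17), giving n = 11.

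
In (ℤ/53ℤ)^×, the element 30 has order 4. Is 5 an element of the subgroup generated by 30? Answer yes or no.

5 ∈ ⟨30⟩ iff 5^4 ≡ 1 (mod 53), since |⟨30⟩| = 4.
5^4 mod 53 = 42.
Since 42 ≠ 1, 5 does not lie in the subgroup.

no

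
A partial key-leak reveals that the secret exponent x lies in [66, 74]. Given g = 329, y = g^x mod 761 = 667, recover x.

68

Compute 329^66 mod 761 = 76, then multiply by 329 repeatedly:
  329^66=76  329^67=652  329^68=667
Found 667 at exponent 68.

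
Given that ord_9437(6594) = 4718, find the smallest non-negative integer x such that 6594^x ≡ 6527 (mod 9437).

3548

Baby-step giant-step with m = ceil(sqrt(4718)) = 69.
Baby table (6594^j mod 9437 for j=0..68):
  0:1  1:6594  2:4577  3:1212  4:8226  5:7805  6:6209  7:4440
  8:3786  9:4019  10:2190  11:2250  12:1536  13:2483  14:9144  15:2543
  16:8430  17:3490  18:5654  19:6326  20:2104  21:1386  22:4268  23:2058
  24:46  25:1340  26:2928  27:8567  28:916  29:424  30:2504  31:6063
  32:4290  33:5571  34:6370  35:9130  36:4597  37:974  38:5396  39:3734
  40:863  41:111  42:5285  43:7886  44:2414  45:7134  46:7588  47:298
  48:2116  49:5018  50:2570  51:7165  52:4388  53:630  54:1940  55:5225
  56:8600  57:1467  58:473  59:4752  60:3848  61:7056  62:2854  63:1898
  64:1950  65:5106  66:7185  67:4150  68:7237
Giant step factor: 6594^(-69) ≡ 4703 (mod 9437).
Scan 6527·4703^i mod 9437 for i = 0, 1, …:
  i=0: 6527   i=1: 7357   i=2: 3929   i=3: 441
  i=4: 7320   i=5: 9221   i=6: 3348   i=7: 4728
  i=8: 2212   i=9: 3462     …   i=50: 2408
  i=51: 424
Match at i=51, j=29: x = 51·69 + 29 = 3548.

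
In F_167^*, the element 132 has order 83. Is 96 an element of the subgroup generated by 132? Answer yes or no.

yes

96 ∈ ⟨132⟩ iff 96^83 ≡ 1 (mod 167), since |⟨132⟩| = 83.
96^83 mod 167 = 1.
Since 1 = 1, 96 lies in the subgroup.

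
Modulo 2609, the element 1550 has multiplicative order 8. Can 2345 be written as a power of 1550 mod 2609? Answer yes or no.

2345 ∈ ⟨1550⟩ iff 2345^8 ≡ 1 (mod 2609), since |⟨1550⟩| = 8.
2345^8 mod 2609 = 1347.
Since 1347 ≠ 1, 2345 does not lie in the subgroup.

no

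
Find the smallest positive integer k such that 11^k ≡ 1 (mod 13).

The order of 11 must divide p − 1 = 12 = 2^2 · 3.
Divisors: 1, 2, 3, 4, 6, 12.
Check each in increasing order: 11^1 ≡ 11;  11^2 ≡ 4;  11^3 ≡ 5;  11^4 ≡ 3;  11^6 ≡ 12;  11^12 ≡ 1.
Smallest exponent giving 1 is 12.

12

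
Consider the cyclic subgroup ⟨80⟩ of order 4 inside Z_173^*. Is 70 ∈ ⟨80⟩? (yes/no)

no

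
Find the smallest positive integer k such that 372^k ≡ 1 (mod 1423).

711

The order of 372 must divide p − 1 = 1422 = 2 · 3^2 · 79.
Divisors: 1, 2, 3, 6, 9, 18, 79, 158, 237, 474, 711, 1422.
Check each in increasing order: 372^1 ≡ 372;  372^2 ≡ 353;  372^3 ≡ 400;  372^6 ≡ 624;  372^9 ≡ 575;  372^18 ≡ 489;  372^79 ≡ 987;  372^158 ≡ 837;  372^237 ≡ 779;  372^474 ≡ 643;  372^711 ≡ 1.
Smallest exponent giving 1 is 711.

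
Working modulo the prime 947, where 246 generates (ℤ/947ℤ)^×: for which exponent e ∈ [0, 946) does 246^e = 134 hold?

342

Baby-step giant-step with m = ceil(sqrt(946)) = 31.
Baby table (246^j mod 947 for j=0..30):
  0:1  1:246  2:855  3:96  4:888  5:638  6:693  7:18
  8:640  9:238  10:781  11:832  12:120  13:163  14:324  15:156
  16:496  17:800  18:771  19:266  20:93  21:150  22:914  23:405
  24:195  25:620  26:53  27:727  28:806  29:353  30:661
Giant step factor: 246^(-31) ≡ 528 (mod 947).
Scan 134·528^i mod 947 for i = 0, 1, …:
  i=0: 134   i=1: 674   i=2: 747   i=3: 464
  i=4: 666   i=5: 311   i=6: 377   i=7: 186
  i=8: 667   i=9: 839   i=10: 743   i=11: 246
Match at i=11, j=1: e = 11·31 + 1 = 342.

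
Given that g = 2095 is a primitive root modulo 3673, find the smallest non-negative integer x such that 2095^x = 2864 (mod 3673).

1282

Baby-step giant-step with m = ceil(sqrt(3672)) = 61.
Baby table (2095^j mod 3673 for j=0..60):
  0:1  1:2095  2:3463  3:810  4:24  5:2531  6:2306  7:1075
  8:576  9:1976  10:249  11:89  12:2805  13:3348  14:2303  15:2136
  16:1206  17:3219  18:177  19:3515  20:3233  21:123  22:575  23:3554
  24:459  25:2952  26:2781  27:817  28:3670  29:1061  30:630  31:1243
  32:3601  33:3426  34:428  35:448  36:1945  37:1418  38:2926  39:3406
  40:2604  41:975  42:437  43:938  44:55  45:1362  46:3142  47:474
  48:1320  49:3304  50:1948  51:357  52:2296  53:2163  54:2676  55:1222
  56:9  57:490  58:1783  59:3617  60:216
Giant step factor: 2095^(-61) ≡ 2181 (mod 3673).
Scan 2864·2181^i mod 3673 for i = 0, 1, …:
  i=0: 2864   i=1: 2284   i=2: 816   i=3: 1964
  i=4: 766   i=5: 3104   i=6: 485   i=7: 3634
  i=8: 3093   i=9: 2205     …   i=20: 2389
  i=21: 2095
Match at i=21, j=1: x = 21·61 + 1 = 1282.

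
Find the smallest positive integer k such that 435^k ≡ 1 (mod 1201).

The order of 435 must divide p − 1 = 1200 = 2^4 · 3 · 5^2.
Divisors: 1, 2, 3, 4, 5, 6, 8, 10, 12, 15, 16, 20, 24, 25, 30, 40, 48, 50, 60, 75, 80, 100, 120, 150, 200, 240, 300, 400, 600, 1200.
Check each in increasing order: 435^1 ≡ 435;  435^2 ≡ 668;  435^3 ≡ 1139;  435^4 ≡ 653;  435^5 ≡ 619;  435^6 ≡ 241;  435^8 ≡ 54;  435^10 ≡ 42;  435^12 ≡ 433;  435^15 ≡ 777;  435^16 ≡ 514;  435^20 ≡ 563;  435^24 ≡ 133;  435^25 ≡ 207;  435^30 ≡ 827;  435^40 ≡ 1106;  435^48 ≡ 875;  435^50 ≡ 814;  435^60 ≡ 560;  435^75 ≡ 358;  435^80 ≡ 618;  435^100 ≡ 845;  435^120 ≡ 139;  435^150 ≡ 858;  435^200 ≡ 631;  435^240 ≡ 105;  435^300 ≡ 1152;  435^400 ≡ 630;  435^600 ≡ 1200;  435^1200 ≡ 1.
Smallest exponent giving 1 is 1200.

1200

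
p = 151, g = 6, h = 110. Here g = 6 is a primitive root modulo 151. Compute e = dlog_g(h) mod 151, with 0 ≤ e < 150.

126

Baby-step giant-step with m = ceil(sqrt(150)) = 13.
Baby table (6^j mod 151 for j=0..12):
  0:1  1:6  2:36  3:65  4:88  5:75  6:148  7:133
  8:43  9:107  10:38  11:77  12:9
Giant step factor: 6^(-13) ≡ 14 (mod 151).
Scan 110·14^i mod 151 for i = 0, 1, …:
  i=0: 110   i=1: 30   i=2: 118   i=3: 142
  i=4: 25   i=5: 48   i=6: 68   i=7: 46
  i=8: 40   i=9: 107
Match at i=9, j=9: e = 9·13 + 9 = 126.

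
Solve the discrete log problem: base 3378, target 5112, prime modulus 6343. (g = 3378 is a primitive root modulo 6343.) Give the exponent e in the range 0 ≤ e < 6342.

405

Baby-step giant-step with m = ceil(sqrt(6342)) = 80.
Baby table (3378^j mod 6343 for j=0..79):
  0:1  1:3378  2:6170  3:5505  4:4557  5:5428  6:4514  7:6063
  8:5610  9:4039  10:6292  11:5326  12:2480  13:4680  14:2284  15:2264
  16:4477  17:1594  18:5668  19:3330  20:2601  21:1123  22:380  23:2354
  24:4033  25:5053  26:21  27:1165  28:2710  29:1431  30:552  31:6157
  32:5992  33:463  34:3636  35:2360  36:5272  37:4015  38:1336  39:3135
  40:3563  41:3143  42:5215  43:1759  44:4854  45:157  46:3877  47:4554
  48:1637  49:5033  50:2234  51:4625  52:441  53:5436  54:6166  55:4679
  56:5249  57:2437  58:5315  59:3380  60:240  61:5159  62:2881  63:1856
  64:2684  65:2405  66:5050  67:2573  68:1684  69:5224  70:446  71:3297
  72:5301  73:489  74:2662  75:4205  76:2513  77:1980  78:2918  79:6325
Giant step factor: 3378^(-80) ≡ 5843 (mod 6343).
Scan 5112·5843^i mod 6343 for i = 0, 1, …:
  i=0: 5112   i=1: 229   i=2: 6017   i=3: 4425
  i=4: 1207   i=5: 5428
Match at i=5, j=5: e = 5·80 + 5 = 405.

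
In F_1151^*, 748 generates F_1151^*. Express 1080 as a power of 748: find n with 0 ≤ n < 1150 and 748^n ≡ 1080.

Baby-step giant-step with m = ceil(sqrt(1150)) = 34.
Baby table (748^j mod 1151 for j=0..33):
  0:1  1:748  2:118  3:788  4:112  5:904  6:555  7:780
  8:1034  9:1111  10:6  11:1035  12:708  13:124  14:672  15:820
  16:1028  17:76  18:449  19:911  20:36  21:455  22:795  23:744
  24:579  25:316  26:413  27:456  28:392  29:862  30:216  31:428
  32:166  33:1011
Giant step factor: 748^(-34) ≡ 877 (mod 1151).
Scan 1080·877^i mod 1151 for i = 0, 1, …:
  i=0: 1080   i=1: 1038   i=2: 1036   i=3: 433
  i=4: 1062   i=5: 215   i=6: 942   i=7: 867
  i=8: 699   i=9: 691   i=10: 581   i=11: 795
Match at i=11, j=22: n = 11·34 + 22 = 396.

396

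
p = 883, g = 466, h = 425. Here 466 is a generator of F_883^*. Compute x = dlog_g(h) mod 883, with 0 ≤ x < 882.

874

Baby-step giant-step with m = ceil(sqrt(882)) = 30.
Baby table (466^j mod 883 for j=0..29):
  0:1  1:466  2:821  3:247  4:312  5:580  6:82  7:243
  8:214  9:828  10:860  11:761  12:543  13:500  14:771  15:788
  16:763  17:592  18:376  19:382  20:529  21:157  22:756  23:862
  24:810  25:419  26:111  27:512  28:182  29:44
Giant step factor: 466^(-30) ≡ 240 (mod 883).
Scan 425·240^i mod 883 for i = 0, 1, …:
  i=0: 425   i=1: 455   i=2: 591   i=3: 560
  i=4: 184   i=5: 10   i=6: 634   i=7: 284
  i=8: 169   i=9: 825     …   i=28: 796
  i=29: 312
Match at i=29, j=4: x = 29·30 + 4 = 874.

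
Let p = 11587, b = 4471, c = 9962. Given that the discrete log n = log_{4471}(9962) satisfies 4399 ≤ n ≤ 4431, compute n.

4400

Compute 4471^4399 mod 11587 = 11413, then multiply by 4471 repeatedly:
  4471^4399=11413  4471^4400=9962
Found 9962 at exponent 4400.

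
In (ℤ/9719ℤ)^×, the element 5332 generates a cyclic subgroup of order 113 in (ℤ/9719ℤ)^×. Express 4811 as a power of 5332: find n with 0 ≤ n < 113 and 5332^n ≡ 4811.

25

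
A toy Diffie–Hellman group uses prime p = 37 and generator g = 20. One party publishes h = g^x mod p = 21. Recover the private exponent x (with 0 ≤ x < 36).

Successive powers of 20 modulo 37:
  20^0=1  20^1=20  20^2=30  20^3=8  20^4=12  20^5=18
  20^6=27  20^7=22  20^8=33  20^9=31  20^10=28  20^11=5
  20^12=26  20^13=2  20^14=3  20^15=23  20^16=16  20^17=24
  20^18=36  20^19=17  20^20=7  20^21=29  20^22=25  20^23=19
  20^24=10  20^25=15  20^26=4  20^27=6  20^28=9  20^29=32
  20^30=11  20^31=35  20^32=34  20^33=14  20^34=21
So 20^34 ≡ 21 (mod 37), giving x = 34.

34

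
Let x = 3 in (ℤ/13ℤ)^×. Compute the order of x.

The order of 3 must divide p − 1 = 12 = 2^2 · 3.
Divisors: 1, 2, 3, 4, 6, 12.
Check each in increasing order: 3^1 ≡ 3;  3^2 ≡ 9;  3^3 ≡ 1.
Smallest exponent giving 1 is 3.

3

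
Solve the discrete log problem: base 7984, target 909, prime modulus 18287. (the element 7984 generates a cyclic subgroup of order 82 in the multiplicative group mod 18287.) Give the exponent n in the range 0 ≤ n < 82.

72

Baby-step giant-step with m = ceil(sqrt(82)) = 10.
Baby table (7984^j mod 18287 for j=0..9):
  0:1  1:7984  2:14061  3:17418  4:10964  5:14994  6:5394  7:18098
  8:8845  9:12373
Giant step factor: 7984^(-10) ≡ 909 (mod 18287).
Scan 909·909^i mod 18287 for i = 0, 1, …:
  i=0: 909   i=1: 3366   i=2: 5765   i=3: 10303
  i=4: 2483   i=5: 7746   i=6: 619   i=7: 14061
Match at i=7, j=2: n = 7·10 + 2 = 72.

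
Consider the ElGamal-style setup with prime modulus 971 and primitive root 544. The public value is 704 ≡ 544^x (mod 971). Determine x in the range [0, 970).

29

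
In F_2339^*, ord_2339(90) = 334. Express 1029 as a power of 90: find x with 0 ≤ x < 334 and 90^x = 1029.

19

Successive powers of 90 modulo 2339:
  90^0=1  90^1=90  90^2=1083  90^3=1571  90^4=1050  90^5=940
  90^6=396  90^7=555  90^8=831  90^9=2281  90^10=1797  90^11=339
  90^12=103  90^13=2253  90^14=1616  90^15=422  90^16=556  90^17=921
  90^18=1025  90^19=1029
So 90^19 ≡ 1029 (mod 2339), giving x = 19.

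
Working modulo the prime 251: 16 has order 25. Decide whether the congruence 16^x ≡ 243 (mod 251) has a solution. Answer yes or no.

yes

243 ∈ ⟨16⟩ iff 243^25 ≡ 1 (mod 251), since |⟨16⟩| = 25.
243^25 mod 251 = 1.
Since 1 = 1, 243 lies in the subgroup.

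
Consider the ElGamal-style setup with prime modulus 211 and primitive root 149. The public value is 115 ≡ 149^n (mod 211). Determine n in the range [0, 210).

33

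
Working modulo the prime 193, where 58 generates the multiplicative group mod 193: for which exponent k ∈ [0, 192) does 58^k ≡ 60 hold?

45

Baby-step giant-step with m = ceil(sqrt(192)) = 14.
Baby table (58^j mod 193 for j=0..13):
  0:1  1:58  2:83  3:182  4:134  5:52  6:121  7:70
  8:7  9:20  10:2  11:116  12:166  13:171
Giant step factor: 58^(-14) ≡ 175 (mod 193).
Scan 60·175^i mod 193 for i = 0, 1, …:
  i=0: 60   i=1: 78   i=2: 140   i=3: 182
Match at i=3, j=3: k = 3·14 + 3 = 45.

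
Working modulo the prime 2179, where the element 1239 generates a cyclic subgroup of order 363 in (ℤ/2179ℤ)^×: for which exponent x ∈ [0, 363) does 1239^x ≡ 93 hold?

Baby-step giant-step with m = ceil(sqrt(363)) = 20.
Baby table (1239^j mod 2179 for j=0..19):
  0:1  1:1239  2:1105  3:683  4:785  5:781  6:183  7:121
  8:1747  9:786  10:2020  11:1288  12:804  13:353  14:1567  15:24
  16:1409  17:372  18:1139  19:1408
Giant step factor: 1239^(-20) ≡ 1895 (mod 2179).
Scan 93·1895^i mod 2179 for i = 0, 1, …:
  i=0: 93   i=1: 1915   i=2: 890   i=3: 4
  i=4: 1043   i=5: 132   i=6: 1734   i=7: 2177
  i=8: 568   i=9: 2113   i=10: 1312   i=11: 1
Match at i=11, j=0: x = 11·20 + 0 = 220.

220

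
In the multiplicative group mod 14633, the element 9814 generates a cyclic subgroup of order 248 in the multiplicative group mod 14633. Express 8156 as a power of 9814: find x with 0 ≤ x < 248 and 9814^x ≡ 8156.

196

Baby-step giant-step with m = ceil(sqrt(248)) = 16.
Baby table (9814^j mod 14633 for j=0..15):
  0:1  1:9814  2:190  3:6269  4:6834  5:5837  6:10756  7:11555
  8:9653  9:500  10:4945  11:7202  12:3038  13:7511  14:6533  15:7689
Giant step factor: 9814^(-16) ≡ 13086 (mod 14633).
Scan 8156·13086^i mod 14633 for i = 0, 1, …:
  i=0: 8156   i=1: 10947   i=2: 10005   i=3: 3979
  i=4: 4980   i=5: 7531   i=6: 12044   i=7: 10374
  i=8: 3823   i=9: 12184   i=10: 13289   i=11: 1282
  i=12: 6834
Match at i=12, j=4: x = 12·16 + 4 = 196.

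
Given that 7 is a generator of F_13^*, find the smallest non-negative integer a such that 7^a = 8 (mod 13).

9

Successive powers of 7 modulo 13:
  7^0=1  7^1=7  7^2=10  7^3=5  7^4=9  7^5=11
  7^6=12  7^7=6  7^8=3  7^9=8
So 7^9 ≡ 8 (mod 13), giving a = 9.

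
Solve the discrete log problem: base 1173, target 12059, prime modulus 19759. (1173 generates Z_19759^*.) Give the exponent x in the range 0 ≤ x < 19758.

1744

Baby-step giant-step with m = ceil(sqrt(19758)) = 141.
Baby table (1173^j mod 19759 for j=0..140):
  0:1  1:1173  2:12558  3:10079  4:6785  5:15687  6:5222  7:116
  8:17514  9:14321  10:3383  11:16459  12:1864  13:12982  14:13456  15:16206
  16:1480  17:17007  18:12380  19:18634  20:4228  21:19694  22:2791  23:13608
  24:16671  25:13432  26:7813  27:16232  28:12219  29:7612  30:17567  31:17213
  32:16910  33:17153  34:5807  35:14515  36:13596  37:2595  38:1049  39:5419
  40:13848  41:1806  42:4225  43:16175  44:4635  45:3130  46:16075  47:5889
  48:11906  49:15884  50:18954  51:4167  52:7418  53:7354  54:11318  55:17725
  56:4957  57:5415  58:9156  59:10851  60:3427  61:8794  62:1164  63:2001
  64:15611  65:14869  66:13899  67:2352  68:12395  69:16470  70:14767  71:12807
  72:5771  73:11805  74:15965  75:15172  76:13656  77:13698  78:3687  79:17389
  80:6009  81:14353  82:1401  83:3376  84:8248  85:12753  86:1706  87:5479
  88:5192  89:4444  90:16195  91:8336  92:17182  93:306  94:3276  95:9502
  96:1770  97:1515  98:18544  99:17212  100:15737  101:4595  102:15487  103:7730
  104:17668  105:17132  106:933  107:7664  108:19286  109:18182  110:7525  111:14311
  112:11412  113:9433  114:19628  115:4409  116:14658  117:3504  118:320  119:19698
  120:7483  121:4563  122:17469  123:1054  124:11284  125:17361  126:12683  127:18391
  128:15574  129:10986  130:3710  131:4850  132:18217  133:9062  134:19143  135:8515
  136:9800  137:15421  138:9348  139:18718  140:3965
Giant step factor: 1173^(-141) ≡ 11003 (mod 19759).
Scan 12059·11003^i mod 19759 for i = 0, 1, …:
  i=0: 12059   i=1: 3492   i=2: 10980   i=3: 6414
  i=4: 13853   i=5: 3633   i=6: 1442   i=7: 19608
  i=8: 18062   i=9: 164   i=10: 6423   i=11: 14085
  i=12: 7418
Match at i=12, j=52: x = 12·141 + 52 = 1744.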